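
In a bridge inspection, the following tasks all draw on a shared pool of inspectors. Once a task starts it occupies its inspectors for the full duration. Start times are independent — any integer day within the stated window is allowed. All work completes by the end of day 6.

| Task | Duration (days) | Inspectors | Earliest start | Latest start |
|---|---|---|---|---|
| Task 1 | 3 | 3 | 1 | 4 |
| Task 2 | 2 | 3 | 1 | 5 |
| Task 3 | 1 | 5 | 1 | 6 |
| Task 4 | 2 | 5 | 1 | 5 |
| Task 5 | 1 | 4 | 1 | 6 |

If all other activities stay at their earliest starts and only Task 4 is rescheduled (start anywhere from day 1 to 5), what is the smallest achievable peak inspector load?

15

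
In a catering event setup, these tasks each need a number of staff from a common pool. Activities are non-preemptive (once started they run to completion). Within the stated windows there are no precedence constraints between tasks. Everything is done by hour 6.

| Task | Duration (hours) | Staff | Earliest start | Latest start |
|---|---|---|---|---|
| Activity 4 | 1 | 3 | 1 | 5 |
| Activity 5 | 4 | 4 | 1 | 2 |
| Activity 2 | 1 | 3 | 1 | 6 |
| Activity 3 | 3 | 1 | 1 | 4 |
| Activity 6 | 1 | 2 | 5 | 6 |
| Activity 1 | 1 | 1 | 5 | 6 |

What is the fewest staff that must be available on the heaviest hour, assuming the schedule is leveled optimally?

5

Early-start (Activity 4@1, Activity 5@1, Activity 2@1, Activity 3@1, Activity 6@5, Activity 1@5) gives peak 11: h1:11  h2:5  h3:5  h4:4  h5:3  h6:0.
Shift Activity 5→2, Activity 2→6, Activity 6→6.
Schedule Activity 4@1, Activity 5@2, Activity 2@6, Activity 3@1, Activity 6@6, Activity 1@5: h1:4  h2:5  h3:5  h4:4  h5:5  h6:5 — peak 5.
Total staffer-hours = 28 over 6 hours ⇒ peak ≥ ⌈28/6⌉ = 5, so 5 is optimal.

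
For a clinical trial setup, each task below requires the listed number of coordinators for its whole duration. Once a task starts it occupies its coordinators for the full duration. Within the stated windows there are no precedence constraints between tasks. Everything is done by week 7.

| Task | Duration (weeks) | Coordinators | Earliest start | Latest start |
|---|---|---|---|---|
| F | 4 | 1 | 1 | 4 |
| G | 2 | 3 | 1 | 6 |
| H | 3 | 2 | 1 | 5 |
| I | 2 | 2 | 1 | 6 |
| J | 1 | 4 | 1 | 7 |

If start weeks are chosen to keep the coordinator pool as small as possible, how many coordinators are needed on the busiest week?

Early-start (F@1, G@1, H@1, I@1, J@1) gives peak 12: w1:12  w2:8  w3:3  w4:1  w5:0  w6:0  w7:0.
Shift H→3, I→5, J→7.
Schedule F@1, G@1, H@3, I@5, J@7: w1:4  w2:4  w3:3  w4:3  w5:4  w6:2  w7:4 — peak 4.
Total coordinator-weeks = 24 over 7 weeks ⇒ peak ≥ ⌈24/7⌉ = 4, so 4 is optimal.

4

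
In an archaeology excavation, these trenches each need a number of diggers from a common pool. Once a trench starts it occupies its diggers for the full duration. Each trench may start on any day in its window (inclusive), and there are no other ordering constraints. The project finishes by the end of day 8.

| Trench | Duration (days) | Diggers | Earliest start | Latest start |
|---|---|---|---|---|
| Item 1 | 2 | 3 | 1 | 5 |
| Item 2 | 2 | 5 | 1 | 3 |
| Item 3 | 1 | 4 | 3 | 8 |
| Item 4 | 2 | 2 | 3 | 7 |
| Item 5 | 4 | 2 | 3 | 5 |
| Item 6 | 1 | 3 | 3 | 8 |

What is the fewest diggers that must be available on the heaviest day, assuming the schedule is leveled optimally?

5

Early-start (Item 1@1, Item 2@1, Item 3@3, Item 4@3, Item 5@3, Item 6@3) gives peak 11: d1:8  d2:8  d3:11  d4:4  d5:2  d6:2  d7:0  d8:0.
Shift Item 1→3, Item 3→7, Item 4→5, Item 6→8.
Schedule Item 1@3, Item 2@1, Item 3@7, Item 4@5, Item 5@3, Item 6@8: d1:5  d2:5  d3:5  d4:5  d5:4  d6:4  d7:4  d8:3 — peak 5.
Total digger-days = 35 over 8 days ⇒ peak ≥ ⌈35/8⌉ = 5, so 5 is optimal.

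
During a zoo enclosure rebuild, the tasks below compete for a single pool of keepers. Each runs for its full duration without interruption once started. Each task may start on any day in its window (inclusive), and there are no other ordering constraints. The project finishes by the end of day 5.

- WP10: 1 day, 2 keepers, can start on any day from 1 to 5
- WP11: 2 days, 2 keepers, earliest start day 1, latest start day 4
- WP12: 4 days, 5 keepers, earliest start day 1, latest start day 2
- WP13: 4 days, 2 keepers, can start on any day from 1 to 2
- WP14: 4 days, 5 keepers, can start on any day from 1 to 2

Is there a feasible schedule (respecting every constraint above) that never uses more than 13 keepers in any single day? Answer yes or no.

no

The minimum achievable peak is 14; 13 < 14, so no feasible schedule stays within the cap.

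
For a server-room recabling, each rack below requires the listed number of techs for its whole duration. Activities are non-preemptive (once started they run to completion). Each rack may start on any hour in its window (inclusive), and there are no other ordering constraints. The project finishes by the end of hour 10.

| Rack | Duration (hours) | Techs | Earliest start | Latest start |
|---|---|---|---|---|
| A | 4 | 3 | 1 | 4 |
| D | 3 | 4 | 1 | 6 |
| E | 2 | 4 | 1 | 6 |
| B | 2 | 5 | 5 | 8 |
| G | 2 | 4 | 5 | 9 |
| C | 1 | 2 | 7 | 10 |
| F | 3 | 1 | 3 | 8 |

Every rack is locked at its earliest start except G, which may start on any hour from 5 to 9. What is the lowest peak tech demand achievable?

G@5: h1:11  h2:11  h3:8  h4:4  h5:10  h6:9  h7:2  h8:0  h9:0  h10:0 → peak 11
G@6: h1:11  h2:11  h3:8  h4:4  h5:6  h6:9  h7:6  h8:0  h9:0  h10:0 → peak 11
G@7: h1:11  h2:11  h3:8  h4:4  h5:6  h6:5  h7:6  h8:4  h9:0  h10:0 → peak 11
G@8: h1:11  h2:11  h3:8  h4:4  h5:6  h6:5  h7:2  h8:4  h9:4  h10:0 → peak 11
G@9: h1:11  h2:11  h3:8  h4:4  h5:6  h6:5  h7:2  h8:0  h9:4  h10:4 → peak 11
Best is G@5, peak 11.

11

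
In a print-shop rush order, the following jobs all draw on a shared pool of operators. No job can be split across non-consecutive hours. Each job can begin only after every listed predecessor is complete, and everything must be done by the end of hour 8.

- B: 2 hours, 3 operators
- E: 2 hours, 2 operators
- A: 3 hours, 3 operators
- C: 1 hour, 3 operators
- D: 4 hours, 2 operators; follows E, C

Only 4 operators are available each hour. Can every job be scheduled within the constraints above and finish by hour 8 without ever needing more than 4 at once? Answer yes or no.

no

The minimum achievable peak is 5; 4 < 5, so no feasible schedule stays within the cap.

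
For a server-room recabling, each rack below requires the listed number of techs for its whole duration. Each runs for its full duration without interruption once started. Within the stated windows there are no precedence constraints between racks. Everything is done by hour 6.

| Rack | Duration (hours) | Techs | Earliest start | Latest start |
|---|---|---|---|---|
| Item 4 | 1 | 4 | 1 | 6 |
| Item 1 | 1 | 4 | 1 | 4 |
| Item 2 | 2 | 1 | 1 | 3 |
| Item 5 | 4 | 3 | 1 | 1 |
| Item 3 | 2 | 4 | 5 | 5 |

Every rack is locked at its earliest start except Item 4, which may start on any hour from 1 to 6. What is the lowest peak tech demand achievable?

Item 4@1: h1:12  h2:4  h3:3  h4:3  h5:4  h6:4 → peak 12
Item 4@2: h1:8  h2:8  h3:3  h4:3  h5:4  h6:4 → peak 8
Item 4@3: h1:8  h2:4  h3:7  h4:3  h5:4  h6:4 → peak 8
Item 4@4: h1:8  h2:4  h3:3  h4:7  h5:4  h6:4 → peak 8
Item 4@5: h1:8  h2:4  h3:3  h4:3  h5:8  h6:4 → peak 8
Item 4@6: h1:8  h2:4  h3:3  h4:3  h5:4  h6:8 → peak 8
Best is Item 4@2, peak 8.

8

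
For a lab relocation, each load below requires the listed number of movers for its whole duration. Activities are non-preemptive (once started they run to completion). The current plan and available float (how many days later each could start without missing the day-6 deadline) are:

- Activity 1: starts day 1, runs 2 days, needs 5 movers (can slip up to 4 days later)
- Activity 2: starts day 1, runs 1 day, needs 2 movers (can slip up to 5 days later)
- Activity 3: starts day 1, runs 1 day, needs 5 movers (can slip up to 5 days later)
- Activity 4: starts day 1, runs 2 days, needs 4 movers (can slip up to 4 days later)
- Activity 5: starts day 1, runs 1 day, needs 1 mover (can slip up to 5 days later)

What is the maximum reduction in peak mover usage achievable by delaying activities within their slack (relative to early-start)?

12

Early-start peak: d1:17  d2:9  d3:0  d4:0  d5:0  d6:0 ⇒ 17.
Leveled (Activity 1@1, Activity 2@3, Activity 3@4, Activity 4@5, Activity 5@3): d1:5  d2:5  d3:3  d4:5  d5:4  d6:4 ⇒ 5.
Reduction 17 − 5 = 12.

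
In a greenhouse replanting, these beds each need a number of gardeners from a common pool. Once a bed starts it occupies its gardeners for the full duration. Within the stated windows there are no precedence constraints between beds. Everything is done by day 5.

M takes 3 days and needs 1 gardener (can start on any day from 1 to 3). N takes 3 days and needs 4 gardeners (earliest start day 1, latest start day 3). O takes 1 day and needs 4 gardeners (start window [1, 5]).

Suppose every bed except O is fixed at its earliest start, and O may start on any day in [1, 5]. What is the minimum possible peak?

5

O@1: d1:9  d2:5  d3:5  d4:0  d5:0 → peak 9
O@2: d1:5  d2:9  d3:5  d4:0  d5:0 → peak 9
O@3: d1:5  d2:5  d3:9  d4:0  d5:0 → peak 9
O@4: d1:5  d2:5  d3:5  d4:4  d5:0 → peak 5
O@5: d1:5  d2:5  d3:5  d4:0  d5:4 → peak 5
Best is O@4, peak 5.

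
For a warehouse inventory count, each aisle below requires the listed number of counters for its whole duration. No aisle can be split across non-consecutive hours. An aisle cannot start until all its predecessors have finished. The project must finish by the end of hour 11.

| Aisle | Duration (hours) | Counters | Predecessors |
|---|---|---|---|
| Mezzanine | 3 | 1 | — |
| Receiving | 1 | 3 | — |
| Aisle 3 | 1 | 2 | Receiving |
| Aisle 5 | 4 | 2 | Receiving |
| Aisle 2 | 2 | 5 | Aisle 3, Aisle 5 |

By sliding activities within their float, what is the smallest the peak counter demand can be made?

Schedule Mezzanine@1, Receiving@1, Aisle 3@2, Aisle 5@2, Aisle 2@6: h1:4  h2:5  h3:3  h4:2  h5:2  h6:5  h7:5  h8:0  h9:0  h10:0  h11:0 — peak 5.

5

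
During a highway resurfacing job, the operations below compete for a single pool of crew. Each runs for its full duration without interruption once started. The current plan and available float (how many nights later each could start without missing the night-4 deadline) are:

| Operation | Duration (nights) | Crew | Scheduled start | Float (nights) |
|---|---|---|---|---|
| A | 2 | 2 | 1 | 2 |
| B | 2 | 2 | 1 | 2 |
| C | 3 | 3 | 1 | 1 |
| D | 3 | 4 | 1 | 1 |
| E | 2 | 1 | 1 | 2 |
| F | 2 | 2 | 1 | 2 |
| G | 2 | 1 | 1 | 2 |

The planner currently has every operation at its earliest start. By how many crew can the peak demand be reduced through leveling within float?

Early-start peak: n1:15  n2:15  n3:7  n4:0 ⇒ 15.
Leveled (A@1, B@1, C@1, D@1, E@3, F@3, G@3): n1:11  n2:11  n3:11  n4:4 ⇒ 11.
Reduction 15 − 11 = 4.

4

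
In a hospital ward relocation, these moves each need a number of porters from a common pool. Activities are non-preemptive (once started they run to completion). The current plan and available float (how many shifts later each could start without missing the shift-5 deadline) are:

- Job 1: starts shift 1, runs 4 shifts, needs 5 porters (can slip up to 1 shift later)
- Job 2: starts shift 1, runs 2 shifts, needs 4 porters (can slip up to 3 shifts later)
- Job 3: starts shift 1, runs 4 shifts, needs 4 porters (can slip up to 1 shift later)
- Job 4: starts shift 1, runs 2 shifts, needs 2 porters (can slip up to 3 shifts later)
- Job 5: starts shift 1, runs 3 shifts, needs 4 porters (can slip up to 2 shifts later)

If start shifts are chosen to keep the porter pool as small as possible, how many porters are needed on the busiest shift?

Early-start (Job 1@1, Job 2@1, Job 3@1, Job 4@1, Job 5@1) gives peak 19: s1:19  s2:19  s3:13  s4:9  s5:0.
Shift Job 5→3.
Schedule Job 1@1, Job 2@1, Job 3@1, Job 4@1, Job 5@3: s1:15  s2:15  s3:13  s4:13  s5:4 — peak 15.

15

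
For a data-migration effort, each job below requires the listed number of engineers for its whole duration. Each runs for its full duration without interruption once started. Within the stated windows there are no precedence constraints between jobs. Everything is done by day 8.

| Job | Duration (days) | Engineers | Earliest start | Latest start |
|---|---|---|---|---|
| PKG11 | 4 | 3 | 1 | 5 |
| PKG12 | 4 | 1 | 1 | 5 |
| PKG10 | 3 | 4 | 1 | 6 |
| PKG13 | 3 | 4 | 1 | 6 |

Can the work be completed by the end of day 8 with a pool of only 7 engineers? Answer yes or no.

yes

Schedule PKG11@1, PKG12@4, PKG10@1, PKG13@5: d1:7  d2:7  d3:7  d4:4  d5:5  d6:5  d7:5  d8:0 — peak 7 ≤ 7.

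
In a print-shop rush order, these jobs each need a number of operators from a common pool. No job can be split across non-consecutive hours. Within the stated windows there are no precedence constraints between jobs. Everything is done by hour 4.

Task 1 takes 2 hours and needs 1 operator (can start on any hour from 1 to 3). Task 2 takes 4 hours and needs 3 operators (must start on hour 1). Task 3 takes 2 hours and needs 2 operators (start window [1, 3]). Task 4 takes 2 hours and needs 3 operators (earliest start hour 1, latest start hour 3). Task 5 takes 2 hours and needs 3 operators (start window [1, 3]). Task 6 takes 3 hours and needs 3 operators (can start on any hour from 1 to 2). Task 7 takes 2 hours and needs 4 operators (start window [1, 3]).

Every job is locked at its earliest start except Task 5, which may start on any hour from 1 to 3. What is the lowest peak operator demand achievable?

Task 5@1: h1:19  h2:19  h3:6  h4:3 → peak 19
Task 5@2: h1:16  h2:19  h3:9  h4:3 → peak 19
Task 5@3: h1:16  h2:16  h3:9  h4:6 → peak 16
Best is Task 5@3, peak 16.

16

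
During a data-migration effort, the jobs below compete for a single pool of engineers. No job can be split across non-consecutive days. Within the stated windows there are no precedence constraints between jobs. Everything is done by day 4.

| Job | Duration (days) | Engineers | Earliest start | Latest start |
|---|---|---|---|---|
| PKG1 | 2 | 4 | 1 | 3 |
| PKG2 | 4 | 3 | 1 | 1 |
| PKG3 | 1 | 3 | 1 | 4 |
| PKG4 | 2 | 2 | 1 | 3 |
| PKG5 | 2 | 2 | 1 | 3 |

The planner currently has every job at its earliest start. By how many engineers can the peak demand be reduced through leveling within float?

5

Early-start peak: d1:14  d2:11  d3:3  d4:3 ⇒ 14.
Leveled (PKG1@1, PKG2@1, PKG3@3, PKG4@1, PKG5@3): d1:9  d2:9  d3:8  d4:5 ⇒ 9.
Reduction 14 − 9 = 5.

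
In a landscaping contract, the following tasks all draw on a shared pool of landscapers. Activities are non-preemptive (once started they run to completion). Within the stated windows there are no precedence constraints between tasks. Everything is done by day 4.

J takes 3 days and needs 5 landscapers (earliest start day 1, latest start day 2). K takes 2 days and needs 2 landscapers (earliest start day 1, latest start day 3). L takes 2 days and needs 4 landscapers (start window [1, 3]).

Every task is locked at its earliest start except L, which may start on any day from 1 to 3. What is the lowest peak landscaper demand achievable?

L@1: d1:11  d2:11  d3:5  d4:0 → peak 11
L@2: d1:7  d2:11  d3:9  d4:0 → peak 11
L@3: d1:7  d2:7  d3:9  d4:4 → peak 9
Best is L@3, peak 9.

9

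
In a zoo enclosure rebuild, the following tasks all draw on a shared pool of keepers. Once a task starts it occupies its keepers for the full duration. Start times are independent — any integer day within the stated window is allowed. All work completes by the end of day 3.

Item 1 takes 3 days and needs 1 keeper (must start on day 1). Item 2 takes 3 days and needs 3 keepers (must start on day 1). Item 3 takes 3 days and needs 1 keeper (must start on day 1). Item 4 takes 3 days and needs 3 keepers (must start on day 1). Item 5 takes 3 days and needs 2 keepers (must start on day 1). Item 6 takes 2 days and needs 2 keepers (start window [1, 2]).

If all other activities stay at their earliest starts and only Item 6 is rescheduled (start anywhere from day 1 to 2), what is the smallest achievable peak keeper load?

12

Item 6@1: d1:12  d2:12  d3:10 → peak 12
Item 6@2: d1:10  d2:12  d3:12 → peak 12
Best is Item 6@1, peak 12.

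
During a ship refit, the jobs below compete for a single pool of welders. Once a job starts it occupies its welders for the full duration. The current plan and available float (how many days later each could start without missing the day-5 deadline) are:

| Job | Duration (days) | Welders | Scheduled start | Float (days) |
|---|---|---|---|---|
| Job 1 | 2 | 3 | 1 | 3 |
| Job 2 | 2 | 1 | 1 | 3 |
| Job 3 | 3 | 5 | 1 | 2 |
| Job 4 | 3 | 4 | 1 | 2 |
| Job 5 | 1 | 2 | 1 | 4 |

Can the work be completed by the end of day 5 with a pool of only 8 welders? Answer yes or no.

The minimum achievable peak is 9; 8 < 9, so no feasible schedule stays within the cap.

no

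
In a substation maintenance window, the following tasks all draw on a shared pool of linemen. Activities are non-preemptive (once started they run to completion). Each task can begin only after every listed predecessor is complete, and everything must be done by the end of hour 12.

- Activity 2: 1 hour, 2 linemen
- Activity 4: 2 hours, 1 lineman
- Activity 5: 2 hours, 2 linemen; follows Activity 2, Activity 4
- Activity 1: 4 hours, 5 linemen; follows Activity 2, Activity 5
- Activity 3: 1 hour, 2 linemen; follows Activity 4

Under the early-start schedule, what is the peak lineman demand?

5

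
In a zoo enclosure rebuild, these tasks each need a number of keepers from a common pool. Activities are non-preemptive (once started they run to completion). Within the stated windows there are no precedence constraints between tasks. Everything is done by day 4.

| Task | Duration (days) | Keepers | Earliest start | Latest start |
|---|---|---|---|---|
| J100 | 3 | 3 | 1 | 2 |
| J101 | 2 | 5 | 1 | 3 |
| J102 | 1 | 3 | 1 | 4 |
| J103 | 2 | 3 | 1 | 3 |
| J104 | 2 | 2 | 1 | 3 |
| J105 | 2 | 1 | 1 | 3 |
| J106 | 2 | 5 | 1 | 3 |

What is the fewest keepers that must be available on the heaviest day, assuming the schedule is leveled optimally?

Early-start (J100@1, J101@1, J102@1, J103@1, J104@1, J105@1, J106@1) gives peak 22: d1:22  d2:19  d3:3  d4:0.
Shift J102→4, J104→3, J105→3, J106→3.
Schedule J100@1, J101@1, J102@4, J103@1, J104@3, J105@3, J106@3: d1:11  d2:11  d3:11  d4:11 — peak 11.
Total keeper-days = 44 over 4 days ⇒ peak ≥ ⌈44/4⌉ = 11, so 11 is optimal.

11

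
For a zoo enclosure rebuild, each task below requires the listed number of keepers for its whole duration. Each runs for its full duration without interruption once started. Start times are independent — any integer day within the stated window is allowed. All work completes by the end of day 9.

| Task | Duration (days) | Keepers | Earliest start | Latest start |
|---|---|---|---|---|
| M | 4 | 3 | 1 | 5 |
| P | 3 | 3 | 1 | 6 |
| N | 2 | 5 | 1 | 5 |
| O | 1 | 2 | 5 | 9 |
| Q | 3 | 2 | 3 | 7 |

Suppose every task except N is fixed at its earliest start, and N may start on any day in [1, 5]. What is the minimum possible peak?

9

N@1: d1:11  d2:11  d3:8  d4:5  d5:4  d6:0  d7:0  d8:0  d9:0 → peak 11
N@2: d1:6  d2:11  d3:13  d4:5  d5:4  d6:0  d7:0  d8:0  d9:0 → peak 13
N@3: d1:6  d2:6  d3:13  d4:10  d5:4  d6:0  d7:0  d8:0  d9:0 → peak 13
N@4: d1:6  d2:6  d3:8  d4:10  d5:9  d6:0  d7:0  d8:0  d9:0 → peak 10
N@5: d1:6  d2:6  d3:8  d4:5  d5:9  d6:5  d7:0  d8:0  d9:0 → peak 9
Best is N@5, peak 9.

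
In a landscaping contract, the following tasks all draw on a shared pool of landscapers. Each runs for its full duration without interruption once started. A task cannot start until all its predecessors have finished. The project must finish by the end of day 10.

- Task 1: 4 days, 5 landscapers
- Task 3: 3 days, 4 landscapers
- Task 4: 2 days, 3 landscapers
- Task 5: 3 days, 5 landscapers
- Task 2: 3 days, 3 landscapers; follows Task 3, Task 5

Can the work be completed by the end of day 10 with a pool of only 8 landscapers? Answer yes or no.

yes

Schedule Task 1@7, Task 3@1, Task 4@1, Task 5@4, Task 2@7: d1:7  d2:7  d3:4  d4:5  d5:5  d6:5  d7:8  d8:8  d9:8  d10:5 — peak 8 ≤ 8.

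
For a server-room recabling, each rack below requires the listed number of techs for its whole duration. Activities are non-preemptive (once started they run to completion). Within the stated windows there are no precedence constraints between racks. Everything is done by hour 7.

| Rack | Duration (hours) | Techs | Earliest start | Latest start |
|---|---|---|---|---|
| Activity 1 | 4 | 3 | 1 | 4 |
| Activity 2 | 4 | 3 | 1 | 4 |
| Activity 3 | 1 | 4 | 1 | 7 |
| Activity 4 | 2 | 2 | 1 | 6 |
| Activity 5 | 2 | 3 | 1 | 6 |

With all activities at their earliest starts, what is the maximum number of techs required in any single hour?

15

Early-start schedule: Activity 1@1, Activity 2@1, Activity 3@1, Activity 4@1, Activity 5@1.
Load per hour: hour 1: 15, hour 2: 11, hour 3: 6, hour 4: 6, hour 5: 0, hour 6: 0, hour 7: 0.
Peak is 15.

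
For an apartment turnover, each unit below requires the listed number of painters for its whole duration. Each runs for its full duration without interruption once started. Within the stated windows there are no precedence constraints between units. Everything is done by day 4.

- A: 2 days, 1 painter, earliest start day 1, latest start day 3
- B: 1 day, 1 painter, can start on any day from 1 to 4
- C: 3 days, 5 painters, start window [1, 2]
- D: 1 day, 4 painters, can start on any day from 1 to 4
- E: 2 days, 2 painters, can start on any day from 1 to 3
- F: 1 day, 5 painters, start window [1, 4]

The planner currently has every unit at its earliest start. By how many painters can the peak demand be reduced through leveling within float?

Early-start peak: d1:18  d2:8  d3:5  d4:0 ⇒ 18.
Leveled (A@1, B@1, C@1, D@3, E@1, F@4): d1:9  d2:8  d3:9  d4:5 ⇒ 9.
Reduction 18 − 9 = 9.

9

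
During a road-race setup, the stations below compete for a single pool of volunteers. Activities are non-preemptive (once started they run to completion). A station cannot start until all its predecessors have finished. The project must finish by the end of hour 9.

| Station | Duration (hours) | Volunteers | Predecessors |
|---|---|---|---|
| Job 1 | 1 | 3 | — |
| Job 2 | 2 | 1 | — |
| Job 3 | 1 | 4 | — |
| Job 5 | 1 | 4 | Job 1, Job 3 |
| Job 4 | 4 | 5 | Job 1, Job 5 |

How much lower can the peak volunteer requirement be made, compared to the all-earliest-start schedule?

Early-start peak: h1:8  h2:5  h3:5  h4:5  h5:5  h6:5  h7:0  h8:0  h9:0 ⇒ 8.
Leveled (Job 1@1, Job 2@1, Job 3@2, Job 5@3, Job 4@4): h1:4  h2:5  h3:4  h4:5  h5:5  h6:5  h7:5  h8:0  h9:0 ⇒ 5.
Reduction 8 − 5 = 3.

3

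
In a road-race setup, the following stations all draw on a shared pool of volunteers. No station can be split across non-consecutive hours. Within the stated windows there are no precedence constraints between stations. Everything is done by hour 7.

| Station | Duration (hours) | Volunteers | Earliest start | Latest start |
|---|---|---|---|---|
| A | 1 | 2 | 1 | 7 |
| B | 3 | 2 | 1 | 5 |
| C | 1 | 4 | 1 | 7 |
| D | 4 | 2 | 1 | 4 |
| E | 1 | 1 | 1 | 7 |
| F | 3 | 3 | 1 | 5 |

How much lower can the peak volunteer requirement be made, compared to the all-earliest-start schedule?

Early-start peak: h1:14  h2:7  h3:7  h4:2  h5:0  h6:0  h7:0 ⇒ 14.
Leveled (A@1, B@1, C@7, D@2, E@1, F@4): h1:5  h2:4  h3:4  h4:5  h5:5  h6:3  h7:4 ⇒ 5.
Reduction 14 − 5 = 9.

9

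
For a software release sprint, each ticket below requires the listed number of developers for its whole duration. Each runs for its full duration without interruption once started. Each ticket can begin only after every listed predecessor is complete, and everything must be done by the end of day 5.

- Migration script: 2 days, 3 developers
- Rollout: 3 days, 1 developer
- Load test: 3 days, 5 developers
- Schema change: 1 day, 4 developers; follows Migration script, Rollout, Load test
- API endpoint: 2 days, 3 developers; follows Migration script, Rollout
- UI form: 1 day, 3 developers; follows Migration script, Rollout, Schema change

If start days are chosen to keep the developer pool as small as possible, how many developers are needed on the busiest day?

9

Schedule Migration script@1, Rollout@1, Load test@1, Schema change@4, API endpoint@4, UI form@5: d1:9  d2:9  d3:6  d4:7  d5:6 — peak 9.
No arrangement of the 2 feasible schedules does better.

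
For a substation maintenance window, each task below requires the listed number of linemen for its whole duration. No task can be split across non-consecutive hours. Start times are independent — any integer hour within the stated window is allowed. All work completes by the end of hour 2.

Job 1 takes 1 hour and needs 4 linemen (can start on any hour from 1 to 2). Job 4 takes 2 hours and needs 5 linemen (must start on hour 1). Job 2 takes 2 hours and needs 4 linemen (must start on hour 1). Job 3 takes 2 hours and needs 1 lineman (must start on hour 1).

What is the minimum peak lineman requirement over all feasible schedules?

Schedule Job 1@1, Job 4@1, Job 2@1, Job 3@1: h1:14  h2:10 — peak 14.
No arrangement of the 2 feasible schedules does better.

14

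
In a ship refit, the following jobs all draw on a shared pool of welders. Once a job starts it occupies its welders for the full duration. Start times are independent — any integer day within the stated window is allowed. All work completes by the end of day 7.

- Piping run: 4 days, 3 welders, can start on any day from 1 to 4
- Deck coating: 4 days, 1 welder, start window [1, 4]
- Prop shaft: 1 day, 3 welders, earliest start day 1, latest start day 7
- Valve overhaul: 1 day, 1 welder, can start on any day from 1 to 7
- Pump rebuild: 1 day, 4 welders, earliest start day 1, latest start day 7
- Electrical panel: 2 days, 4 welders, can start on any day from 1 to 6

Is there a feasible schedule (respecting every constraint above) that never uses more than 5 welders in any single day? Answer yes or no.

The minimum achievable peak is 6; 5 < 6, so no feasible schedule stays within the cap.

no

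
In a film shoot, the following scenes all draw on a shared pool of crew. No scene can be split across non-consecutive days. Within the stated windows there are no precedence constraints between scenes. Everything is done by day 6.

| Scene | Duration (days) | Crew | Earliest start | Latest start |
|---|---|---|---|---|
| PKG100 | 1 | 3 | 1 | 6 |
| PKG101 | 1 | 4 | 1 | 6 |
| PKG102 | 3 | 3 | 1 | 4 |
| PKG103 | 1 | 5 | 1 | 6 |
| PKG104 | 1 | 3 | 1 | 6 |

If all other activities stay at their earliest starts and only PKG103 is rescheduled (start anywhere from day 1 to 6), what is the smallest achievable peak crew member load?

13

PKG103@1: d1:18  d2:3  d3:3  d4:0  d5:0  d6:0 → peak 18
PKG103@2: d1:13  d2:8  d3:3  d4:0  d5:0  d6:0 → peak 13
PKG103@3: d1:13  d2:3  d3:8  d4:0  d5:0  d6:0 → peak 13
PKG103@4: d1:13  d2:3  d3:3  d4:5  d5:0  d6:0 → peak 13
PKG103@5: d1:13  d2:3  d3:3  d4:0  d5:5  d6:0 → peak 13
PKG103@6: d1:13  d2:3  d3:3  d4:0  d5:0  d6:5 → peak 13
Best is PKG103@2, peak 13.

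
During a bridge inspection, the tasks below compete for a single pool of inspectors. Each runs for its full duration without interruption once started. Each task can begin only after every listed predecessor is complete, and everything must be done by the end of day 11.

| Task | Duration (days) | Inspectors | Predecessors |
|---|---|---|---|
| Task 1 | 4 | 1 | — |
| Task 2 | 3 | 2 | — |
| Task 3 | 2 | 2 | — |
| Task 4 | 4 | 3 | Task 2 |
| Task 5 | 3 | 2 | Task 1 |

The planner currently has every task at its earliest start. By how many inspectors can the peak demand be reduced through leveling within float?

1

Early-start peak: d1:5  d2:5  d3:3  d4:4  d5:5  d6:5  d7:5  d8:0  d9:0  d10:0  d11:0 ⇒ 5.
Leveled (Task 1@1, Task 2@1, Task 3@4, Task 4@8, Task 5@5): d1:3  d2:3  d3:3  d4:3  d5:4  d6:2  d7:2  d8:3  d9:3  d10:3  d11:3 ⇒ 4.
Reduction 5 − 4 = 1.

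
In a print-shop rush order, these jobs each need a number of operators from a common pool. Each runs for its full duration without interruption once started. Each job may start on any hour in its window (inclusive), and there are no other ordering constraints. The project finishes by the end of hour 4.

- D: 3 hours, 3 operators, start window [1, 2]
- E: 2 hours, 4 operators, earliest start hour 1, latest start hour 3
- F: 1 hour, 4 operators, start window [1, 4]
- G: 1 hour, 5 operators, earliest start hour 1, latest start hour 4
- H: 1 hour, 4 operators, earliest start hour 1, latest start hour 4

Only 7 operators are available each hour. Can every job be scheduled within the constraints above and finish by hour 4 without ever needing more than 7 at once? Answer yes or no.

Total operator-hours = 30; over 4 hours the average is 30/4 > 7, so some hour must exceed 7.

no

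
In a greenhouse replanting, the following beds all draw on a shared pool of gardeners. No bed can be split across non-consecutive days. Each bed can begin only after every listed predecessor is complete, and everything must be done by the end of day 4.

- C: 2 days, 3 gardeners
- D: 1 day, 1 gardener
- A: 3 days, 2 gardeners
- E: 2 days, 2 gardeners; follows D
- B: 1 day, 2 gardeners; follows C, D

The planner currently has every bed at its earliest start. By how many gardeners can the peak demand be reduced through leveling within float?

Early-start peak: d1:6  d2:7  d3:6  d4:0 ⇒ 7.
Leveled (C@1, D@1, A@1, E@3, B@3): d1:6  d2:5  d3:6  d4:2 ⇒ 6.
Reduction 7 − 6 = 1.

1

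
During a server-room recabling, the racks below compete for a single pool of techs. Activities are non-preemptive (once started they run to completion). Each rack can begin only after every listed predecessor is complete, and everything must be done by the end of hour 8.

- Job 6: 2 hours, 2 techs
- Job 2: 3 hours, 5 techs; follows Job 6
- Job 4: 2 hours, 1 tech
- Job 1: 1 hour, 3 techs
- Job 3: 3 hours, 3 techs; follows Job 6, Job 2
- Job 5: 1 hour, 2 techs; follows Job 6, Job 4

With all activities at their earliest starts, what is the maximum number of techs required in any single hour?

7

Early-start schedule: Job 6@1, Job 2@3, Job 4@1, Job 1@1, Job 3@6, Job 5@3.
Load per hour: hour 1: 6, hour 2: 3, hour 3: 7, hour 4: 5, hour 5: 5, hour 6: 3, hour 7: 3, hour 8: 3.
Peak is 7.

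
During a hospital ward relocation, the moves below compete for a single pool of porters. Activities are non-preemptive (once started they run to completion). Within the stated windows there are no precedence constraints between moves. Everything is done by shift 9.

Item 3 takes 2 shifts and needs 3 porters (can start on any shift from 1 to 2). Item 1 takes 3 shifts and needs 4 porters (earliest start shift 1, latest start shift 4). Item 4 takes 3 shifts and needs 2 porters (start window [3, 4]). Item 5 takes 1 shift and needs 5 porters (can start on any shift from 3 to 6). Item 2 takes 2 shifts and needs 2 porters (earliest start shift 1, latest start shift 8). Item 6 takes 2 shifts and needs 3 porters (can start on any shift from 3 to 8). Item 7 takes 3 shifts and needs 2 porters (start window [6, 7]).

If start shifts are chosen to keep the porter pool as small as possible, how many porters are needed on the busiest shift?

6

Early-start (Item 3@1, Item 1@1, Item 4@3, Item 5@3, Item 2@1, Item 6@3, Item 7@6) gives peak 14: s1:9  s2:9  s3:14  s4:5  s5:2  s6:2  s7:2  s8:2  s9:0.
Shift Item 1→3, Item 5→6, Item 6→7, Item 7→7.
Schedule Item 3@1, Item 1@3, Item 4@3, Item 5@6, Item 2@1, Item 6@7, Item 7@7: s1:5  s2:5  s3:6  s4:6  s5:6  s6:5  s7:5  s8:5  s9:2 — peak 6.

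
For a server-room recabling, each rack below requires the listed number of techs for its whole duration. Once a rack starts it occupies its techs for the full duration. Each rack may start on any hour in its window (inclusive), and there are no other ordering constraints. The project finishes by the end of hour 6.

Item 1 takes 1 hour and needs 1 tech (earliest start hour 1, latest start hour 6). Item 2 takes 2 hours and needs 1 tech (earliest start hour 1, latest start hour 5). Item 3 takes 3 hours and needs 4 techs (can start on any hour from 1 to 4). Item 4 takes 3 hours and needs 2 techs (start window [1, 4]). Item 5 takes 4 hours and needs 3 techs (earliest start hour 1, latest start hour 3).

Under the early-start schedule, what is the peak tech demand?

11

Early-start schedule: Item 1@1, Item 2@1, Item 3@1, Item 4@1, Item 5@1.
Load per hour: hour 1: 11, hour 2: 10, hour 3: 9, hour 4: 3, hour 5: 0, hour 6: 0.
Peak is 11.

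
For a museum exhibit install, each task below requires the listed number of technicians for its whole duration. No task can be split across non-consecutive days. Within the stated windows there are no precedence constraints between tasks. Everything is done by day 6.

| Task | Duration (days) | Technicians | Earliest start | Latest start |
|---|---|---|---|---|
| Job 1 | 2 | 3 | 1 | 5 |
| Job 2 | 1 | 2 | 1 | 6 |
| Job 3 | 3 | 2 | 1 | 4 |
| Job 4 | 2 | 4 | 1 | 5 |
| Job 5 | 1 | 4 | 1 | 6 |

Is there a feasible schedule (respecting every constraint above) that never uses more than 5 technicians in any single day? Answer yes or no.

Schedule Job 1@1, Job 2@3, Job 3@1, Job 4@4, Job 5@6: d1:5  d2:5  d3:4  d4:4  d5:4  d6:4 — peak 5 ≤ 5.

yes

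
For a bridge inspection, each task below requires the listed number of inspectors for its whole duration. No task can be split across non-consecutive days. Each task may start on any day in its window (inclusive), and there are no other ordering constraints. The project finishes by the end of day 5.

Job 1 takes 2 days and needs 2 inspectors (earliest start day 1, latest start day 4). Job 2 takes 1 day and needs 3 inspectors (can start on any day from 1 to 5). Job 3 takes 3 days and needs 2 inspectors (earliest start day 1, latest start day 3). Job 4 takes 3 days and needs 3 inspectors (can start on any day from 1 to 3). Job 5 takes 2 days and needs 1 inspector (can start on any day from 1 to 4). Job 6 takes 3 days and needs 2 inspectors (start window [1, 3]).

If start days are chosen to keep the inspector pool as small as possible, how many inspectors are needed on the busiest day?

7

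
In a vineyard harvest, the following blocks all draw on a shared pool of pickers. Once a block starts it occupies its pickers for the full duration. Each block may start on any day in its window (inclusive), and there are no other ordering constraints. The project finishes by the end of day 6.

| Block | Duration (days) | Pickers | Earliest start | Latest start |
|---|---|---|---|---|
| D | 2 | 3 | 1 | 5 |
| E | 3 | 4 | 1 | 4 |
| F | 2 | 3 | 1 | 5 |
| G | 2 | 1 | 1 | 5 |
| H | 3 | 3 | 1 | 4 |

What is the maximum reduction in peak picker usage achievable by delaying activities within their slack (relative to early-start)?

Early-start peak: d1:14  d2:14  d3:7  d4:0  d5:0  d6:0 ⇒ 14.
Leveled (D@1, E@1, F@3, G@4, H@4): d1:7  d2:7  d3:7  d4:7  d5:4  d6:3 ⇒ 7.
Reduction 14 − 7 = 7.

7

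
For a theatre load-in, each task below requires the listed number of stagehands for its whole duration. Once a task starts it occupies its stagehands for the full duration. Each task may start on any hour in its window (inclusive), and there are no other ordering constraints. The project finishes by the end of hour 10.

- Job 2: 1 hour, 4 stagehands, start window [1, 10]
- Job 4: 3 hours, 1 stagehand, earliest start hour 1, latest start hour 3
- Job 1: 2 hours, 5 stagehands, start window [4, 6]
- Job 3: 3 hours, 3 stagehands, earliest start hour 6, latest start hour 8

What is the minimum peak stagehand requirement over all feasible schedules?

5

Schedule Job 2@1, Job 4@1, Job 1@4, Job 3@6: h1:5  h2:1  h3:1  h4:5  h5:5  h6:3  h7:3  h8:3  h9:0  h10:0 — peak 5.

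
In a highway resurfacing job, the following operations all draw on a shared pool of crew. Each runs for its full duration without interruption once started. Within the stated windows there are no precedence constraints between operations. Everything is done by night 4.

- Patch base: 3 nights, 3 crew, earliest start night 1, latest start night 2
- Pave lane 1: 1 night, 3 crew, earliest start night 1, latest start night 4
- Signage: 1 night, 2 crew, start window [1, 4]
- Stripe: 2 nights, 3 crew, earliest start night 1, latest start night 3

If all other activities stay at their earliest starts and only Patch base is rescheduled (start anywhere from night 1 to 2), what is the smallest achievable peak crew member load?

Patch base@1: n1:11  n2:6  n3:3  n4:0 → peak 11
Patch base@2: n1:8  n2:6  n3:3  n4:3 → peak 8
Best is Patch base@2, peak 8.

8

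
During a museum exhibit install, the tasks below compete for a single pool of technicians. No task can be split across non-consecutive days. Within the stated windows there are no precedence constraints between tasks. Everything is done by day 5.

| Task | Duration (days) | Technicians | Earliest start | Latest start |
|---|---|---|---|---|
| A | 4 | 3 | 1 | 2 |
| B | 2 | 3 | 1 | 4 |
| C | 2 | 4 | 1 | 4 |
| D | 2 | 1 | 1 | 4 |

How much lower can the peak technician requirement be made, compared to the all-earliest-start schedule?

Early-start peak: d1:11  d2:11  d3:3  d4:3  d5:0 ⇒ 11.
Leveled (A@1, B@1, C@3, D@1): d1:7  d2:7  d3:7  d4:7  d5:0 ⇒ 7.
Reduction 11 − 7 = 4.

4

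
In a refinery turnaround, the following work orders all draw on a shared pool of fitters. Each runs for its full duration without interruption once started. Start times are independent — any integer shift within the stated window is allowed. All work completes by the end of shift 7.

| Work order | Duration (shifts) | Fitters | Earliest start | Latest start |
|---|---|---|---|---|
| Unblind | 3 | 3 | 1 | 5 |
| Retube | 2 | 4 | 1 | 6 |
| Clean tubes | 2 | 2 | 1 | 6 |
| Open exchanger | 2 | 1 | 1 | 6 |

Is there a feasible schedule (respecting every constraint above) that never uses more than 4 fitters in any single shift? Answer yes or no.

yes

Schedule Unblind@1, Retube@4, Clean tubes@6, Open exchanger@1: s1:4  s2:4  s3:3  s4:4  s5:4  s6:2  s7:2 — peak 4 ≤ 4.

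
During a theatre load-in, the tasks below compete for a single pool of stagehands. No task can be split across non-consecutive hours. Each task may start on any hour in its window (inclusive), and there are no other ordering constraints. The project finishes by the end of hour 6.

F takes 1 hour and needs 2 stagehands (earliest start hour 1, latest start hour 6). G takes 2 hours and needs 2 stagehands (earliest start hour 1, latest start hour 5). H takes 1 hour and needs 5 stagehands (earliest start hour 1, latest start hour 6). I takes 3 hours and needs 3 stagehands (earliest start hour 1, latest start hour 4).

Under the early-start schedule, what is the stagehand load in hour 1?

12

At early start, hour 1 has: F, G, H, I.
Demand: 2 + 2 + 5 + 3 = 12.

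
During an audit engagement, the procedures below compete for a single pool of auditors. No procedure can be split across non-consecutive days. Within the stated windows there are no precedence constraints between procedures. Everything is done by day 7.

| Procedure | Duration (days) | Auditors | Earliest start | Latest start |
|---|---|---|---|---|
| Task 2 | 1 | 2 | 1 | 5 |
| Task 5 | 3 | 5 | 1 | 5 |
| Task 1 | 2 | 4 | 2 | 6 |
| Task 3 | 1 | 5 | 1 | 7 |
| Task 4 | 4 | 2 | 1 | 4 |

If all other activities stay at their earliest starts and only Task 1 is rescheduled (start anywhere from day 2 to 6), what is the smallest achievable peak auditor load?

Task 1@2: d1:14  d2:11  d3:11  d4:2  d5:0  d6:0  d7:0 → peak 14
Task 1@3: d1:14  d2:7  d3:11  d4:6  d5:0  d6:0  d7:0 → peak 14
Task 1@4: d1:14  d2:7  d3:7  d4:6  d5:4  d6:0  d7:0 → peak 14
Task 1@5: d1:14  d2:7  d3:7  d4:2  d5:4  d6:4  d7:0 → peak 14
Task 1@6: d1:14  d2:7  d3:7  d4:2  d5:0  d6:4  d7:4 → peak 14
Best is Task 1@2, peak 14.

14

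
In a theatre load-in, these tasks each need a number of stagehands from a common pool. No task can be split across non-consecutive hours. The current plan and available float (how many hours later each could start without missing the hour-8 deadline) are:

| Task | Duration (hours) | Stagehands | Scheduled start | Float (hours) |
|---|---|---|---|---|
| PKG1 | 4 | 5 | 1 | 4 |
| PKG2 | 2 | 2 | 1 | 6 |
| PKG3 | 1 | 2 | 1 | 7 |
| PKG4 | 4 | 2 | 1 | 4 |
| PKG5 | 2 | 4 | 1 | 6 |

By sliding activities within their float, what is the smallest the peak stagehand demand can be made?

6

Early-start (PKG1@1, PKG2@1, PKG3@1, PKG4@1, PKG5@1) gives peak 15: h1:15  h2:13  h3:7  h4:7  h5:0  h6:0  h7:0  h8:0.
Shift PKG2→5, PKG3→5, PKG4→5, PKG5→7.
Schedule PKG1@1, PKG2@5, PKG3@5, PKG4@5, PKG5@7: h1:5  h2:5  h3:5  h4:5  h5:6  h6:4  h7:6  h8:6 — peak 6.
Total stagehand-hours = 42 over 8 hours ⇒ peak ≥ ⌈42/8⌉ = 6, so 6 is optimal.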